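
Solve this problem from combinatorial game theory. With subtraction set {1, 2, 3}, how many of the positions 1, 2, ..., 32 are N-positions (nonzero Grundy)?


Subtraction set S = {1, 2, 3}, so G(n) = n mod 4.
G(n) = 0 when n is a multiple of 4.
Multiples of 4 in [1, 32]: 8
N-positions (nonzero Grundy) = 32 - 8 = 24

24


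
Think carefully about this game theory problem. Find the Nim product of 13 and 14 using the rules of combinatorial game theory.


Nim multiplication is bilinear over XOR: (u XOR v) * w = (u*w) XOR (v*w).
So we split each operand into its bit components and XOR the pairwise Nim products.
13 = 1 + 4 + 8 (as XOR of powers of 2).
14 = 2 + 4 + 8 (as XOR of powers of 2).
Using the standard Nim-product table on single bits:
  2*2 = 3,   2*4 = 8,   2*8 = 12,
  4*4 = 6,   4*8 = 11,  8*8 = 13,
and  1*x = x (identity), k*l = l*k (commutative).
Pairwise Nim products:
  1 * 2 = 2
  1 * 4 = 4
  1 * 8 = 8
  4 * 2 = 8
  4 * 4 = 6
  4 * 8 = 11
  8 * 2 = 12
  8 * 4 = 11
  8 * 8 = 13
XOR them: 2 XOR 4 XOR 8 XOR 8 XOR 6 XOR 11 XOR 12 XOR 11 XOR 13 = 1.
Result: 13 * 14 = 1 (in Nim).

1


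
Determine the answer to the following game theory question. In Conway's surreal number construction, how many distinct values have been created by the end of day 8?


Day 0: {|} = 0 is born. Count = 1.
Day n: the number of surreal numbers born by day n is 2^(n+1) - 1.
By day 0: 2^1 - 1 = 1
By day 1: 2^2 - 1 = 3
By day 2: 2^3 - 1 = 7
By day 3: 2^4 - 1 = 15
By day 4: 2^5 - 1 = 31
By day 5: 2^6 - 1 = 63
By day 6: 2^7 - 1 = 127
By day 7: 2^8 - 1 = 255
By day 8: 2^9 - 1 = 511
By day 8: 511 surreal numbers.

511


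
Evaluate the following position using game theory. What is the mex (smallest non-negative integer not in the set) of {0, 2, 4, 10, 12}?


Set = {0, 2, 4, 10, 12}
0 is in the set.
1 is NOT in the set. This is the mex.
mex = 1

1


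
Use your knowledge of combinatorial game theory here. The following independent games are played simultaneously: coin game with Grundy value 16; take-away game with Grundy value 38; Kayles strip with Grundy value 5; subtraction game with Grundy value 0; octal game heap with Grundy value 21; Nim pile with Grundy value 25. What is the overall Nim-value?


By the Sprague-Grundy theorem, the Grundy value of a sum of games is the XOR of individual Grundy values.
coin game: Grundy value = 16. Running XOR: 0 XOR 16 = 16
take-away game: Grundy value = 38. Running XOR: 16 XOR 38 = 54
Kayles strip: Grundy value = 5. Running XOR: 54 XOR 5 = 51
subtraction game: Grundy value = 0. Running XOR: 51 XOR 0 = 51
octal game heap: Grundy value = 21. Running XOR: 51 XOR 21 = 38
Nim pile: Grundy value = 25. Running XOR: 38 XOR 25 = 63
The combined Grundy value is 63.

63


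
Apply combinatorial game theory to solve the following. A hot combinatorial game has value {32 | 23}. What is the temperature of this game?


The game is {32 | 23}, a switch {a | b} with numbers a > b.
Cooling {a | b} by t gives {a - t | b + t}, which stops being hot when a - t = b + t, i.e. at t = (a - b)/2. So the temperature of a switch is (a - b)/2.
Temperature = (Left option - Right option) / 2
= (32 - (23)) / 2
= 9 / 2
= 9/2

9/2


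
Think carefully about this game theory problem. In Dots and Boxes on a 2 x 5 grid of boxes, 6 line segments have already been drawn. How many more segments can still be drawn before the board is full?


Grid: 2 x 5 boxes, i.e. 3 rows and 6 columns of dots.
Horizontal edges: (rows + 1) * cols = 3 * 5 = 15
Vertical edges: rows * (cols + 1) = 2 * 6 = 12
Total edges: 15 + 12 = 27
Edges drawn: 6
Remaining: 27 - 6 = 21

21


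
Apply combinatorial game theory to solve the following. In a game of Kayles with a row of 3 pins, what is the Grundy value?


Kayles: a move removes 1 or 2 adjacent pins from a contiguous row.
Removing pins from a row of k leaves two independent rows (a, b) with a + b = k - 1 (one pin) or a + b = k - 2 (two pins); an end removal gives a = 0.
By Sprague-Grundy, G(k) = mex{ G(a) XOR G(b) } over all these splits. G(0) = 0.
G(1): splits (0,0):0^0=0 -> mex({0}) = 1
G(2): splits (0,1):0^1=1 (0,0):0^0=0 -> mex({0, 1}) = 2
G(3): splits (0,2):0^2=2 (1,1):1^1=0 (0,1):0^1=1 -> mex({0, 1, 2}) = 3
Therefore G(3) = 3.

3


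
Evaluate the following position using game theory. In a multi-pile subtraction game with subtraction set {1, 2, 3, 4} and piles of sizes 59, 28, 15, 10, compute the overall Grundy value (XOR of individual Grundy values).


Subtraction set: {1, 2, 3, 4}
For this subtraction set, G(n) = n mod 5 (period = max + 1 = 5).
Pile 1 (size 59): G(59) = 59 mod 5 = 4
Pile 2 (size 28): G(28) = 28 mod 5 = 3
Pile 3 (size 15): G(15) = 15 mod 5 = 0
Pile 4 (size 10): G(10) = 10 mod 5 = 0
Total Grundy value = XOR of all: 4 XOR 3 XOR 0 XOR 0 = 7

7


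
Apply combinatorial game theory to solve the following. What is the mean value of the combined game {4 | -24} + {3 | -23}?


G1 = {4 | -24}, G2 = {3 | -23}
Each is a switch {a | b} with numbers a > b; its mean value is (a + b)/2, and mean value is additive over game sums: m(G1 + G2) = m(G1) + m(G2).
Mean of G1 = (4 + (-24))/2 = -20/2 = -10
Mean of G2 = (3 + (-23))/2 = -20/2 = -10
Mean of G1 + G2 = -10 + -10 = -20

-20


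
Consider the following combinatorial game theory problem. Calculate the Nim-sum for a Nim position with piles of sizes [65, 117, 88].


We need the XOR (exclusive or) of all pile sizes.
After XOR-ing pile 1 (size 65): 0 XOR 65 = 65
After XOR-ing pile 2 (size 117): 65 XOR 117 = 52
After XOR-ing pile 3 (size 88): 52 XOR 88 = 108
The Nim-value of this position is 108.

108


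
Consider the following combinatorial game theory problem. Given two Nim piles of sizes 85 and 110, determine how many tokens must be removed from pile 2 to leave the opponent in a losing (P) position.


Piles: 85 and 110
Current XOR: 85 XOR 110 = 59 (non-zero, so this is an N-position).
To make the XOR zero, we need to find a move that balances the piles.
For pile 2 (size 110): target = 110 XOR 59 = 85
We reduce pile 2 from 110 to 85.
Tokens removed: 110 - 85 = 25
Verification: 85 XOR 85 = 0

25


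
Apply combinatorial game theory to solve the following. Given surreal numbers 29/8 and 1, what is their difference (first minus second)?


x = 29/8, y = 1
Converting to common denominator: 8
x = 29/8, y = 8/8
x - y = 29/8 - 1 = 21/8

21/8


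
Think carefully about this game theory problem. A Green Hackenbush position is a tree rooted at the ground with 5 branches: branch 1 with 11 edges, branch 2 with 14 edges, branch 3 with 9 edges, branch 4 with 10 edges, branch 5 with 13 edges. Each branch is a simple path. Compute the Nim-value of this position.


The tree has 5 branches from the ground vertex.
In Green Hackenbush, the Nim-value of a simple path of length k is k.
Branch 1: length 11, Nim-value = 11
Branch 2: length 14, Nim-value = 14
Branch 3: length 9, Nim-value = 9
Branch 4: length 10, Nim-value = 10
Branch 5: length 13, Nim-value = 13
Total Nim-value = XOR of all branch values:
0 XOR 11 = 11
11 XOR 14 = 5
5 XOR 9 = 12
12 XOR 10 = 6
6 XOR 13 = 11
Nim-value of the tree = 11

11


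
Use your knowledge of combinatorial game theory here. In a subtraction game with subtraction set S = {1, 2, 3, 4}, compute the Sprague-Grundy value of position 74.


The subtraction set is S = {1, 2, 3, 4}.
G(k) = mex{ G(k - s) : s in S, s <= k }. We compute iteratively: G(0) = 0.
G(1) = mex({0}) = 1
G(2) = mex({0, 1}) = 2
G(3) = mex({0, 1, 2}) = 3
G(4) = mex({0, 1, 2, 3}) = 4
G(5) = mex({1, 2, 3, 4}) = 0
G(6) = mex({0, 2, 3, 4}) = 1
G(7) = mex({0, 1, 3, 4}) = 2
G(8) = mex({0, 1, 2, 4}) = 3
Observe that G(5)..G(8) = 0, 1, 2, 3 repeats G(0)..G(3) = 0, 1, 2, 3.
For k >= max(S) = 4, G(k) is determined by the previous 4 values G(k-4)..G(k-1); a window of 4 consecutive values has recurred shifted by 5, so by induction G(k + 5) = G(k) for all k >= 0: the sequence is periodic from the start with period 5.
One period: G(0..4) = 0, 1, 2, 3, 4.
74 mod 5 = 4, so G(74) = G(4) = 4.

4


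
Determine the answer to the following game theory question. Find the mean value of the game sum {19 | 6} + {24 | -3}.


G1 = {19 | 6}, G2 = {24 | -3}
Each is a switch {a | b} with numbers a > b; its mean value is (a + b)/2, and mean value is additive over game sums: m(G1 + G2) = m(G1) + m(G2).
Mean of G1 = (19 + (6))/2 = 25/2 = 25/2
Mean of G2 = (24 + (-3))/2 = 21/2 = 21/2
Mean of G1 + G2 = 25/2 + 21/2 = 23

23


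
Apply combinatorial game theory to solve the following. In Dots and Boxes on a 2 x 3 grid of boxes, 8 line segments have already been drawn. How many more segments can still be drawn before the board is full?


Grid: 2 x 3 boxes, i.e. 3 rows and 4 columns of dots.
Horizontal edges: (rows + 1) * cols = 3 * 3 = 9
Vertical edges: rows * (cols + 1) = 2 * 4 = 8
Total edges: 9 + 8 = 17
Edges drawn: 8
Remaining: 17 - 8 = 9

9


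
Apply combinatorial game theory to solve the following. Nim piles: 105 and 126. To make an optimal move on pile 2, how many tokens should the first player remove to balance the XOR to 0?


Piles: 105 and 126
Current XOR: 105 XOR 126 = 23 (non-zero, so this is an N-position).
To make the XOR zero, we need to find a move that balances the piles.
For pile 2 (size 126): target = 126 XOR 23 = 105
We reduce pile 2 from 126 to 105.
Tokens removed: 126 - 105 = 21
Verification: 105 XOR 105 = 0

21


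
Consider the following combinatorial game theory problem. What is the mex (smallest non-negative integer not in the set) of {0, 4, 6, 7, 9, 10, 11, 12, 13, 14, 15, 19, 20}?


Set = {0, 4, 6, 7, 9, 10, 11, 12, 13, 14, 15, 19, 20}
0 is in the set.
1 is NOT in the set. This is the mex.
mex = 1

1


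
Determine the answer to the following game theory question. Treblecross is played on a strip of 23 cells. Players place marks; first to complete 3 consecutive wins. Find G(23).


Treblecross: place X on empty cells; 3-in-a-row wins.
Playing within two cells of an existing X lets the opponent win at once, so sensible play treats the cells i-2..i+2 around each X as dead. The player left with no safe cell loses, so this is a normal-play take-away game on strips of safe cells.
Placing X at cell i (0-indexed) of a strip of k safe cells leaves independent strips of sizes max(0, i-2) and max(0, k-i-3). Hence G(k) = mex{ G(max(0,i-2)) XOR G(max(0,k-i-3)) : 0 <= i < k }, with G(0) = 0.
G(1): splits (0,0):0^0=0 -> mex({0}) = 1
G(2): splits (0,0):0^0=0 -> mex({0}) = 1
G(3): splits (0,0):0^0=0 -> mex({0}) = 1
G(4): splits (0,1):0^1=1 (0,0):0^0=0 -> mex({0, 1}) = 2
G(5): splits (0,2):0^1=1 (0,1):0^1=1 (0,0):0^0=0 -> mex({0, 1}) = 2
G(6) = mex({1}) = 0
G(7) = mex({0, 1, 2}) = 3
G(8) = mex({0, 1, 2}) = 3
G(9) = mex({0, 2}) = 1
G(10) = mex({0, 2, 3}) = 1
G(11) = mex({0, 3}) = 1
G(12) = mex({1, 3}) = 0
G(13) = mex({0, 1, 2, 3}) = 4
G(14) = mex({0, 1, 2}) = 3
G(15) = mex({0, 1, 2}) = 3
G(16) = mex({0, 1, 2, 4}) = 3
G(17) = mex({0, 1, 3, 4}) = 2
G(18) = mex({0, 1, 3, 4}) = 2
G(19) = mex({0, 1, 3, 5}) = 2
G(20) = mex({0, 1, 2, 3, 5}) = 4
G(21) = mex({0, 1, 2, 3, 5}) = 4
G(22) = mex({1, 2, 6}) = 0
G(23) = mex({0, 1, 2, 3, 4, 6}) = 5
Therefore G(23) = 5.

5


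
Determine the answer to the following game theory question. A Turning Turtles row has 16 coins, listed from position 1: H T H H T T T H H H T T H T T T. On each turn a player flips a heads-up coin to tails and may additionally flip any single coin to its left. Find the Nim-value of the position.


Coins: H T H H T T T H H H T T H T T T
Key fact: a single head at position k behaves exactly like a Nim heap of size k (turning it to T and optionally flipping a coin at j < k corresponds to moving the heap from k to j, or to 0), and heads combine as a disjunctive sum (two heads at the same place would cancel, matching j XOR j = 0). So the Nim-value is the XOR of the 1-indexed positions of the heads.
Face-up positions (1-indexed): [1, 3, 4, 8, 9, 10, 13]
XOR 0 with 1: 0 XOR 1 = 1
XOR 1 with 3: 1 XOR 3 = 2
XOR 2 with 4: 2 XOR 4 = 6
XOR 6 with 8: 6 XOR 8 = 14
XOR 14 with 9: 14 XOR 9 = 7
XOR 7 with 10: 7 XOR 10 = 13
XOR 13 with 13: 13 XOR 13 = 0
Nim-value = 0

0


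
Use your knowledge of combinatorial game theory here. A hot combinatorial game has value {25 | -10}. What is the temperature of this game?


The game is {25 | -10}, a switch {a | b} with numbers a > b.
Cooling {a | b} by t gives {a - t | b + t}, which stops being hot when a - t = b + t, i.e. at t = (a - b)/2. So the temperature of a switch is (a - b)/2.
Temperature = (Left option - Right option) / 2
= (25 - (-10)) / 2
= 35 / 2
= 35/2

35/2


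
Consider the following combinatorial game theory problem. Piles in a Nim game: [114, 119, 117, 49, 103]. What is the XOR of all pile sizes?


We need the XOR (exclusive or) of all pile sizes.
After XOR-ing pile 1 (size 114): 0 XOR 114 = 114
After XOR-ing pile 2 (size 119): 114 XOR 119 = 5
After XOR-ing pile 3 (size 117): 5 XOR 117 = 112
After XOR-ing pile 4 (size 49): 112 XOR 49 = 65
After XOR-ing pile 5 (size 103): 65 XOR 103 = 38
The Nim-value of this position is 38.

38


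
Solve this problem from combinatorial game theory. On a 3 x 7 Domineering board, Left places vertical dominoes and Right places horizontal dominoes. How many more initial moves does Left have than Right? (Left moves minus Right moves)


Board is 3 x 7 (rows x cols).
Left (vertical) placements: (rows-1) * cols = 2 * 7 = 14
Right (horizontal) placements: rows * (cols-1) = 3 * 6 = 18
Advantage = Left - Right = 14 - 18 = -4

-4


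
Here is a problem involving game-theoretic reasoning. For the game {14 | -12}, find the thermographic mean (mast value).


Game = {14 | -12}, a switch {a | b} with numbers a > b.
Its thermograph has left wall a - t and right wall b + t, which meet at t = (a - b)/2, where both equal (a + b)/2. So the mast (mean value) is at (a + b)/2.
Mean = (14 + (-12))/2 = 2/2 = 1

1


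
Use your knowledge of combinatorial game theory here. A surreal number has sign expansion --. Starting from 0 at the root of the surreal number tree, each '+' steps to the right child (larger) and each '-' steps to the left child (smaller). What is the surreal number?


Sign expansion: --
Rule: track bounds (lo, hi), initially (-inf, +inf). On '+', the current value becomes lo and we move to the simplest number in (value, hi): value + 1 if hi = +inf, otherwise the midpoint (value + hi)/2. On '-', the current value becomes hi and we move to value - 1 if lo = -inf, otherwise the midpoint (lo + value)/2.
Start at 0.
Step 1: sign = -, move left. Bounds: (-inf, 0). Value = -1
Step 2: sign = -, move left. Bounds: (-inf, -1). Value = -2
The surreal number with sign expansion -- is -2.

-2


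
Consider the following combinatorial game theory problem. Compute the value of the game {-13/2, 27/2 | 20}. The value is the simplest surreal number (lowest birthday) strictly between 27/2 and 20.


Left options: {-13/2, 27/2}, max = 27/2
Right options: {20}, min = 20
All options are numbers and max(Left) < min(Right), so by the simplicity theorem the value is the simplest (earliest-born) number strictly between 27/2 and 20.
Integers 14 through 19 all lie strictly between 27/2 and 20.
Among integers, the simplest (lowest birthday = smallest |n|; 0 is born on day 0, +-n on day n) is 14.
No non-integer in the interval can be simpler: if x is a non-integer in the interval, then floor(x) or ceil(x) also lies in the interval (the interval contains an integer), and both are proper prefixes of x's sign expansion, i.e. born earlier. So the game value is 14.
Game value = 14

14


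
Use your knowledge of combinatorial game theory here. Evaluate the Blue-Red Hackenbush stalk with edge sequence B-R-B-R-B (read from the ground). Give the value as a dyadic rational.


Edges (from ground): B-R-B-R-B
By Berlekamp's sign-expansion rule, a Blue-Red Hackenbush stalk has the value of the surreal number whose sign sequence is the edge sequence with B -> + and R -> -.
Sign sequence: +-+-+
Trace the sign expansion in the surreal number tree, starting from 0:
Edge 1: B (sign +) -> bounds (0, +inf), value = 1
Edge 2: R (sign -) -> bounds (0, 1), value = 1/2
Edge 3: B (sign +) -> bounds (1/2, 1), value = 3/4
Edge 4: R (sign -) -> bounds (1/2, 3/4), value = 5/8
Edge 5: B (sign +) -> bounds (5/8, 3/4), value = 11/16
Game value = 11/16

11/16


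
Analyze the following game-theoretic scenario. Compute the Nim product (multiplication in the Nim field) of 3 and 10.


Nim multiplication is bilinear over XOR: (u XOR v) * w = (u*w) XOR (v*w).
So we split each operand into its bit components and XOR the pairwise Nim products.
3 = 1 + 2 (as XOR of powers of 2).
10 = 2 + 8 (as XOR of powers of 2).
Using the standard Nim-product table on single bits:
  2*2 = 3,   2*4 = 8,   2*8 = 12,
  4*4 = 6,   4*8 = 11,  8*8 = 13,
and  1*x = x (identity), k*l = l*k (commutative).
Pairwise Nim products:
  1 * 2 = 2
  1 * 8 = 8
  2 * 2 = 3
  2 * 8 = 12
XOR them: 2 XOR 8 XOR 3 XOR 12 = 5.
Result: 3 * 10 = 5 (in Nim).

5


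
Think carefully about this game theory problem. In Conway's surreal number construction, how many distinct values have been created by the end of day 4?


Day 0: {|} = 0 is born. Count = 1.
Day n: the number of surreal numbers born by day n is 2^(n+1) - 1.
By day 0: 2^1 - 1 = 1
By day 1: 2^2 - 1 = 3
By day 2: 2^3 - 1 = 7
By day 3: 2^4 - 1 = 15
By day 4: 2^5 - 1 = 31
By day 4: 31 surreal numbers.

31


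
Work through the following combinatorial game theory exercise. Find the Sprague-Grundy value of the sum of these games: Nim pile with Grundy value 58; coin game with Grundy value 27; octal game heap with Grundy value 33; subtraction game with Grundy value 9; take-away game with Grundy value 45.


By the Sprague-Grundy theorem, the Grundy value of a sum of games is the XOR of individual Grundy values.
Nim pile: Grundy value = 58. Running XOR: 0 XOR 58 = 58
coin game: Grundy value = 27. Running XOR: 58 XOR 27 = 33
octal game heap: Grundy value = 33. Running XOR: 33 XOR 33 = 0
subtraction game: Grundy value = 9. Running XOR: 0 XOR 9 = 9
take-away game: Grundy value = 45. Running XOR: 9 XOR 45 = 36
The combined Grundy value is 36.

36


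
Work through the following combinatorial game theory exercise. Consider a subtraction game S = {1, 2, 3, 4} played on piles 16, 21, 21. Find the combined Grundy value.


Subtraction set: {1, 2, 3, 4}
For this subtraction set, G(n) = n mod 5 (period = max + 1 = 5).
Pile 1 (size 16): G(16) = 16 mod 5 = 1
Pile 2 (size 21): G(21) = 21 mod 5 = 1
Pile 3 (size 21): G(21) = 21 mod 5 = 1
Total Grundy value = XOR of all: 1 XOR 1 XOR 1 = 1

1


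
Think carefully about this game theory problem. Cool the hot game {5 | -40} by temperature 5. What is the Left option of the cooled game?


Original game: {5 | -40} (a switch {a | b} with a > b).
Cooling by t (for t below the temperature (a - b)/2 = 45/2) taxes each move by t: {a | b} cooled by t is {a - t | b + t}.
Cooling amount: t = 5
Cooled Left option: 5 - 5 = 0
Cooled Right option: -40 + 5 = -35
Cooled game: {0 | -35}
Left option = 0

0


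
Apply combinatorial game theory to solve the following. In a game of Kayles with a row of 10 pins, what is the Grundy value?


Kayles: a move removes 1 or 2 adjacent pins from a contiguous row.
Removing pins from a row of k leaves two independent rows (a, b) with a + b = k - 1 (one pin) or a + b = k - 2 (two pins); an end removal gives a = 0.
By Sprague-Grundy, G(k) = mex{ G(a) XOR G(b) } over all these splits. G(0) = 0.
G(1): splits (0,0):0^0=0 -> mex({0}) = 1
G(2): splits (0,1):0^1=1 (0,0):0^0=0 -> mex({0, 1}) = 2
G(3): splits (0,2):0^2=2 (1,1):1^1=0 (0,1):0^1=1 -> mex({0, 1, 2}) = 3
G(4): splits (0,3):0^3=3 (1,2):1^2=3 (0,2):0^2=2 (1,1):1^1=0 -> mex({0, 2, 3}) = 1
G(5): splits (0,4):0^1=1 (1,3):1^3=2 (2,2):2^2=0 (0,3):0^3=3 (1,2):1^2=3 -> mex({0, 1, 2, 3}) = 4
G(6) = mex({0, 1, 2, 4}) = 3
G(7) = mex({0, 1, 3, 4, 5}) = 2
G(8) = mex({0, 2, 3, 5, 6}) = 1
G(9) = mex({0, 1, 2, 3, 6, 7}) = 4
G(10) = mex({0, 1, 3, 4, 5, 7}) = 2
Therefore G(10) = 2.

2


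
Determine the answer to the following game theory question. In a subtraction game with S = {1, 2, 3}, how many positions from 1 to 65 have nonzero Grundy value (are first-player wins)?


Subtraction set S = {1, 2, 3}, so G(n) = n mod 4.
G(n) = 0 when n is a multiple of 4.
Multiples of 4 in [1, 65]: 16
N-positions (nonzero Grundy) = 65 - 16 = 49

49


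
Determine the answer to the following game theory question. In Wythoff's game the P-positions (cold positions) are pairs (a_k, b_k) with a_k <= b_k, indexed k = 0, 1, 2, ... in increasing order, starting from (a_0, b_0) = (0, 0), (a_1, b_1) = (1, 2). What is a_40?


By Wythoff's theorem, a_k = floor(k * phi) and b_k = floor(k * phi^2) = a_k + k, where phi = (1 + sqrt(5))/2 is the golden ratio.
phi = (1 + sqrt(5))/2 = 1.618034
k = 40
k * phi = 40 * 1.618034 = 64.721360
a_40 = floor(k * phi) = 64

64


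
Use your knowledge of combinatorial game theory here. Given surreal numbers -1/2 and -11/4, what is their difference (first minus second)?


x = -1/2, y = -11/4
Converting to common denominator: 4
x = -2/4, y = -11/4
x - y = -1/2 - -11/4 = 9/4

9/4


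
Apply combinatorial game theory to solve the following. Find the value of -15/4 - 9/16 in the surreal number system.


x = -15/4, y = 9/16
Converting to common denominator: 16
x = -60/16, y = 9/16
x - y = -15/4 - 9/16 = -69/16

-69/16


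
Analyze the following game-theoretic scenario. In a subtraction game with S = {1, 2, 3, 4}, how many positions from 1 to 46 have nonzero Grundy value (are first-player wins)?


Subtraction set S = {1, 2, 3, 4}, so G(n) = n mod 5.
G(n) = 0 when n is a multiple of 5.
Multiples of 5 in [1, 46]: 9
N-positions (nonzero Grundy) = 46 - 9 = 37

37


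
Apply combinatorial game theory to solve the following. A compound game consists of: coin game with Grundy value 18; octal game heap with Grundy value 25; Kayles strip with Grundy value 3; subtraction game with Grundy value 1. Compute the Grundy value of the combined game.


By the Sprague-Grundy theorem, the Grundy value of a sum of games is the XOR of individual Grundy values.
coin game: Grundy value = 18. Running XOR: 0 XOR 18 = 18
octal game heap: Grundy value = 25. Running XOR: 18 XOR 25 = 11
Kayles strip: Grundy value = 3. Running XOR: 11 XOR 3 = 8
subtraction game: Grundy value = 1. Running XOR: 8 XOR 1 = 9
The combined Grundy value is 9.

9


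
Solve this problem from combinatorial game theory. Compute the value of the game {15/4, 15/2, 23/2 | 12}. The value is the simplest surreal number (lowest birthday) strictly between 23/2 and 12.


Left options: {15/4, 15/2, 23/2}, max = 23/2
Right options: {12}, min = 12
All options are numbers and max(Left) < min(Right), so by the simplicity theorem the value is the simplest (earliest-born) number strictly between 23/2 and 12.
No integer lies strictly between 23/2 and 12, so the value is the dyadic rational m/2^k in the interval with the smallest k (then m odd); search k = 1, 2, ...:
Denominator 2: no odd multiple of 1/2 lies strictly between 23/2 and 12.
Denominator 4: 47/4 lies strictly between 23/2 and 12 -- found.
The simplest number in the interval is 47/4.
Game value = 47/4

47/4


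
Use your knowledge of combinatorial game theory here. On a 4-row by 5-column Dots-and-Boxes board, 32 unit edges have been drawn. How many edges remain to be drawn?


Grid: 4 x 5 boxes, i.e. 5 rows and 6 columns of dots.
Horizontal edges: (rows + 1) * cols = 5 * 5 = 25
Vertical edges: rows * (cols + 1) = 4 * 6 = 24
Total edges: 25 + 24 = 49
Edges drawn: 32
Remaining: 49 - 32 = 17

17


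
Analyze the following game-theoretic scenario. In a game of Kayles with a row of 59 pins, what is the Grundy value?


Kayles: a move removes 1 or 2 adjacent pins from a contiguous row.
Removing pins from a row of k leaves two independent rows (a, b) with a + b = k - 1 (one pin) or a + b = k - 2 (two pins); an end removal gives a = 0.
By Sprague-Grundy, G(k) = mex{ G(a) XOR G(b) } over all these splits. G(0) = 0.
G(1): splits (0,0):0^0=0 -> mex({0}) = 1
G(2): splits (0,1):0^1=1 (0,0):0^0=0 -> mex({0, 1}) = 2
G(3): splits (0,2):0^2=2 (1,1):1^1=0 (0,1):0^1=1 -> mex({0, 1, 2}) = 3
G(4): splits (0,3):0^3=3 (1,2):1^2=3 (0,2):0^2=2 (1,1):1^1=0 -> mex({0, 2, 3}) = 1
G(5): splits (0,4):0^1=1 (1,3):1^3=2 (2,2):2^2=0 (0,3):0^3=3 (1,2):1^2=3 -> mex({0, 1, 2, 3}) = 4
G(6) = mex({0, 1, 2, 4}) = 3
G(7) = mex({0, 1, 3, 4, 5}) = 2
G(8) = mex({0, 2, 3, 5, 6}) = 1
G(9) = mex({0, 1, 2, 3, 6, 7}) = 4
G(10) = mex({0, 1, 3, 4, 5, 7}) = 2
G(11) = mex({0, 1, 2, 3, 4, 5}) = 6
G(12) = mex({0, 1, 2, 3, 5, 6, 7}) = 4
G(13) = mex({0, 2, 3, 4, 6, 7}) = 1
G(14) = mex({0, 1, 4, 5, 6, 7}) = 2
G(15) = mex({0, 1, 2, 3, 4, 5, 6}) = 7
G(16) = mex({0, 2, 3, 5, 6, 7}) = 1
G(17) = mex({0, 1, 2, 3, 5, 6, 7}) = 4
G(18) = mex({0, 1, 2, 4, 5, 6}) = 3
G(19) = mex({0, 1, 3, 4, 5, 7}) = 2
G(20) = mex({0, 2, 3, 4, 5, 6, 7}) = 1
G(21) = mex({0, 1, 2, 3, 5, 6, 7}) = 4
G(22) = mex({0, 1, 2, 3, 4, 5, 7}) = 6
G(23) = mex({0, 1, 2, 3, 4, 5, 6}) = 7
G(24) = mex({0, 1, 2, 3, 5, 6, 7}) = 4
G(25) = mex({0, 2, 3, 4, 6, 7}) = 1
G(26) = mex({0, 1, 3, 4, 5, 6, 7}) = 2
G(27) = mex({0, 1, 2, 3, 4, 5, 6, 7}) = 8
G(28) = mex({0, 1, 2, 3, 4, 6, 7, 8}) = 5
G(29) = mex({0, 1, 2, 3, 5, 6, 7, 8, 9}) = 4
G(30) = mex({0, 1, 2, 3, 4, 5, 6, 9, 10}) = 7
G(31) = mex({0, 1, 3, 4, 5, 7, 10, 11}) = 2
G(32) = mex({0, 2, 3, 4, 5, 6, 7, 9, 11}) = 1
G(33) = mex({0, 1, 2, 3, 4, 5, 6, 7, 9, 12}) = 8
G(34) = mex({0, 1, 2, 3, 4, 5, 7, 8, 11, 12}) = 6
G(35) = mex({0, 1, 2, 3, 4, 5, 6, 8, 9, 10, 11}) = 7
G(36) = mex({0, 1, 2, 3, 5, 6, 7, 9, 10}) = 4
G(37) = mex({0, 2, 3, 4, 6, 7, 9, 10, 11, 12}) = 1
G(38) = mex({0, 1, 3, 4, 5, 6, 7, 9, 10, 11, 12}) = 2
G(39) = mex({0, 1, 2, 4, 5, 6, 7, 9, 10, 12, 14}) = 3
G(40) = mex({0, 2, 3, 4, 6, 7, 11, 12, 14}) = 1
G(41) = mex({0, 1, 2, 3, 5, 6, 7, 9, 10, 11, 12}) = 4
G(42) = mex({0, 1, 2, 3, 4, 5, 6, 9, 10}) = 7
G(43) = mex({0, 1, 3, 4, 5, 7, 9, 10, 12, 15}) = 2
G(44) = mex({0, 2, 3, 4, 5, 6, 7, 9, 10, 12, 15}) = 1
G(45) = mex({0, 1, 2, 3, 4, 5, 6, 7, 9, 10, 12, 14}) = 8
G(46) = mex({0, 1, 3, 4, 5, 7, 8, 11, 12, 14}) = 2
G(47) = mex({0, 1, 2, 3, 4, 5, 6, 8, 9, 10, 11, 12}) = 7
G(48) = mex({0, 1, 2, 3, 5, 6, 7, 9, 10}) = 4
G(49) = mex({0, 2, 3, 4, 6, 7, 9, 10, 11, 12, 15}) = 1
G(50) = mex({0, 1, 4, 5, 6, 7, 9, 11, 12, 14, 15}) = 2
G(51) = mex({0, 1, 2, 3, 4, 5, 6, 7, 9, 12, 14, 15}) = 8
G(52) = mex({0, 2, 3, 4, 5, 6, 7, 8, 11, 12, 15}) = 1
G(53) = mex({0, 1, 2, 3, 5, 6, 7, 8, 9, 10, 11, 12}) = 4
G(54) = mex({0, 1, 2, 3, 4, 5, 6, 9, 10}) = 7
G(55) = mex({0, 1, 3, 4, 5, 7, 9, 10, 11, 12}) = 2
G(56) = mex({0, 2, 3, 4, 5, 6, 7, 9, 10, 11, 12, 13, 14}) = 1
G(57) = mex({0, 1, 2, 3, 5, 6, 7, 9, 10, 12, 13, 14, 15}) = 4
G(58) = mex({0, 1, 3, 4, 5, 7, 11, 12, 14, 15}) = 2
G(59) = mex({0, 1, 2, 3, 4, 5, 6, 9, 10, 11, 12, 15}) = 7
Therefore G(59) = 7.

7


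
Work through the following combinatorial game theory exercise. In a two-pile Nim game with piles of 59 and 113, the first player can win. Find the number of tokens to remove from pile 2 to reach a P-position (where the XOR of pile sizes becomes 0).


Piles: 59 and 113
Current XOR: 59 XOR 113 = 74 (non-zero, so this is an N-position).
To make the XOR zero, we need to find a move that balances the piles.
For pile 2 (size 113): target = 113 XOR 74 = 59
We reduce pile 2 from 113 to 59.
Tokens removed: 113 - 59 = 54
Verification: 59 XOR 59 = 0

54


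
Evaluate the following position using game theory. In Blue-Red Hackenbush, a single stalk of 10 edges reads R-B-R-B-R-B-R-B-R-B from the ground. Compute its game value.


Edges (from ground): R-B-R-B-R-B-R-B-R-B
By Berlekamp's sign-expansion rule, a Blue-Red Hackenbush stalk has the value of the surreal number whose sign sequence is the edge sequence with B -> + and R -> -.
Sign sequence: -+-+-+-+-+
Trace the sign expansion in the surreal number tree, starting from 0:
Edge 1: R (sign -) -> bounds (-inf, 0), value = -1
Edge 2: B (sign +) -> bounds (-1, 0), value = -1/2
Edge 3: R (sign -) -> bounds (-1, -1/2), value = -3/4
Edge 4: B (sign +) -> bounds (-3/4, -1/2), value = -5/8
Edge 5: R (sign -) -> bounds (-3/4, -5/8), value = -11/16
Edge 6: B (sign +) -> bounds (-11/16, -5/8), value = -21/32
Edge 7: R (sign -) -> bounds (-11/16, -21/32), value = -43/64
Edge 8: B (sign +) -> bounds (-43/64, -21/32), value = -85/128
Edge 9: R (sign -) -> bounds (-43/64, -85/128), value = -171/256
Edge 10: B (sign +) -> bounds (-171/256, -85/128), value = -341/512
Game value = -341/512

-341/512


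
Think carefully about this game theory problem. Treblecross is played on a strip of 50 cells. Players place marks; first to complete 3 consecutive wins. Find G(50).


Treblecross: place X on empty cells; 3-in-a-row wins.
Playing within two cells of an existing X lets the opponent win at once, so sensible play treats the cells i-2..i+2 around each X as dead. The player left with no safe cell loses, so this is a normal-play take-away game on strips of safe cells.
Placing X at cell i (0-indexed) of a strip of k safe cells leaves independent strips of sizes max(0, i-2) and max(0, k-i-3). Hence G(k) = mex{ G(max(0,i-2)) XOR G(max(0,k-i-3)) : 0 <= i < k }, with G(0) = 0.
G(1): splits (0,0):0^0=0 -> mex({0}) = 1
G(2): splits (0,0):0^0=0 -> mex({0}) = 1
G(3): splits (0,0):0^0=0 -> mex({0}) = 1
G(4): splits (0,1):0^1=1 (0,0):0^0=0 -> mex({0, 1}) = 2
G(5): splits (0,2):0^1=1 (0,1):0^1=1 (0,0):0^0=0 -> mex({0, 1}) = 2
G(6) = mex({1}) = 0
G(7) = mex({0, 1, 2}) = 3
G(8) = mex({0, 1, 2}) = 3
G(9) = mex({0, 2}) = 1
G(10) = mex({0, 2, 3}) = 1
G(11) = mex({0, 3}) = 1
G(12) = mex({1, 3}) = 0
G(13) = mex({0, 1, 2, 3}) = 4
G(14) = mex({0, 1, 2}) = 3
G(15) = mex({0, 1, 2}) = 3
G(16) = mex({0, 1, 2, 4}) = 3
G(17) = mex({0, 1, 3, 4}) = 2
G(18) = mex({0, 1, 3, 4}) = 2
G(19) = mex({0, 1, 3, 5}) = 2
G(20) = mex({0, 1, 2, 3, 5}) = 4
G(21) = mex({0, 1, 2, 3, 5}) = 4
G(22) = mex({1, 2, 6}) = 0
G(23) = mex({0, 1, 2, 3, 4, 6}) = 5
G(24) = mex({0, 1, 2, 3, 4}) = 5
G(25) = mex({0, 1, 3, 4, 7}) = 2
G(26) = mex({0, 1, 3, 4, 5, 7}) = 2
G(27) = mex({0, 1, 3, 5}) = 2
G(28) = mex({0, 1, 2, 5}) = 3
G(29) = mex({0, 1, 2, 4, 5, 6}) = 3
G(30) = mex({1, 2, 4, 6}) = 0
G(31) = mex({0, 1, 2, 3, 4, 6}) = 5
G(32) = mex({1, 2, 3, 4, 7}) = 0
G(33) = mex({0, 3, 7}) = 1
G(34) = mex({0, 2, 3, 5, 7}) = 1
G(35) = mex({0, 2, 3, 5, 6}) = 1
G(36) = mex({0, 1, 2, 5, 6}) = 3
G(37) = mex({0, 1, 2, 4, 5, 6}) = 3
G(38) = mex({0, 1, 2, 4}) = 3
G(39) = mex({0, 1, 2, 3, 4, 7}) = 5
G(40) = mex({0, 1, 2, 3, 4, 5, 7}) = 6
G(41) = mex({0, 1, 2, 3, 5, 7}) = 4
G(42) = mex({0, 1, 2, 3, 5, 6, 7}) = 4
G(43) = mex({0, 2, 3, 5, 6}) = 1
G(44) = mex({1, 2, 3, 4, 5, 6}) = 0
G(45) = mex({0, 1, 2, 3, 4, 6, 7}) = 5
G(46) = mex({0, 1, 2, 3, 4, 7}) = 5
G(47) = mex({0, 1, 2, 3, 4, 5, 7}) = 6
G(48) = mex({0, 1, 2, 3, 4, 5, 7}) = 6
G(49) = mex({0, 1, 3, 4, 5, 7}) = 2
G(50) = mex({0, 1, 2, 3, 4, 5, 6}) = 7
Therefore G(50) = 7.

7


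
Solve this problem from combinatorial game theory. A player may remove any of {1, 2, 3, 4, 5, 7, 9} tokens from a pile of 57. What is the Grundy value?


The subtraction set is S = {1, 2, 3, 4, 5, 7, 9}.
G(k) = mex{ G(k - s) : s in S, s <= k }. We compute iteratively: G(0) = 0.
G(1) = mex({0}) = 1
G(2) = mex({0, 1}) = 2
G(3) = mex({0, 1, 2}) = 3
G(4) = mex({0, 1, 2, 3}) = 4
G(5) = mex({0, 1, 2, 3, 4}) = 5
G(6) = mex({1, 2, 3, 4, 5}) = 0
G(7) = mex({0, 2, 3, 4, 5}) = 1
G(8) = mex({0, 1, 3, 4, 5}) = 2
G(9) = mex({0, 1, 2, 4, 5}) = 3
G(10) = mex({0, 1, 2, 3, 5}) = 4
G(11) = mex({0, 1, 2, 3, 4}) = 5
G(12) = mex({1, 2, 3, 4, 5}) = 0
G(13) = mex({0, 2, 3, 4, 5}) = 1
G(14) = mex({0, 1, 3, 4, 5}) = 2
Observe that G(6)..G(14) = 0, 1, 2, 3, 4, 5, 0, 1, 2 repeats G(0)..G(8) = 0, 1, 2, 3, 4, 5, 0, 1, 2.
For k >= max(S) = 9, G(k) is determined by the previous 9 values G(k-9)..G(k-1); a window of 9 consecutive values has recurred shifted by 6, so by induction G(k + 6) = G(k) for all k >= 0: the sequence is periodic from the start with period 6.
One period: G(0..5) = 0, 1, 2, 3, 4, 5.
57 mod 6 = 3, so G(57) = G(3) = 3.

3


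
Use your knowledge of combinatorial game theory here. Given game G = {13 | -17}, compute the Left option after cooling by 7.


Original game: {13 | -17} (a switch {a | b} with a > b).
Cooling by t (for t below the temperature (a - b)/2 = 15) taxes each move by t: {a | b} cooled by t is {a - t | b + t}.
Cooling amount: t = 7
Cooled Left option: 13 - 7 = 6
Cooled Right option: -17 + 7 = -10
Cooled game: {6 | -10}
Left option = 6

6


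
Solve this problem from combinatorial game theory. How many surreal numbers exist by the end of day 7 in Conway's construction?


Day 0: {|} = 0 is born. Count = 1.
Day n: the number of surreal numbers born by day n is 2^(n+1) - 1.
By day 0: 2^1 - 1 = 1
By day 1: 2^2 - 1 = 3
By day 2: 2^3 - 1 = 7
By day 3: 2^4 - 1 = 15
By day 4: 2^5 - 1 = 31
By day 5: 2^6 - 1 = 63
By day 6: 2^7 - 1 = 127
By day 7: 2^8 - 1 = 255
By day 7: 255 surreal numbers.

255


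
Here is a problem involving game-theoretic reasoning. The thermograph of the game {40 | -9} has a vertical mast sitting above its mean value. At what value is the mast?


Game = {40 | -9}, a switch {a | b} with numbers a > b.
Its thermograph has left wall a - t and right wall b + t, which meet at t = (a - b)/2, where both equal (a + b)/2. So the mast (mean value) is at (a + b)/2.
Mean = (40 + (-9))/2 = 31/2 = 31/2

31/2


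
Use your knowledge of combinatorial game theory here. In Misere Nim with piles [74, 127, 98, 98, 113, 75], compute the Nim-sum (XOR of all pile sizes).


We need the XOR (exclusive or) of all pile sizes.
After XOR-ing pile 1 (size 74): 0 XOR 74 = 74
After XOR-ing pile 2 (size 127): 74 XOR 127 = 53
After XOR-ing pile 3 (size 98): 53 XOR 98 = 87
After XOR-ing pile 4 (size 98): 87 XOR 98 = 53
After XOR-ing pile 5 (size 113): 53 XOR 113 = 68
After XOR-ing pile 6 (size 75): 68 XOR 75 = 15
The Nim-value of this position is 15.

15


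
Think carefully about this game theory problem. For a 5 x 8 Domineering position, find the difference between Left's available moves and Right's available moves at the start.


Board is 5 x 8 (rows x cols).
Left (vertical) placements: (rows-1) * cols = 4 * 8 = 32
Right (horizontal) placements: rows * (cols-1) = 5 * 7 = 35
Advantage = Left - Right = 32 - 35 = -3

-3


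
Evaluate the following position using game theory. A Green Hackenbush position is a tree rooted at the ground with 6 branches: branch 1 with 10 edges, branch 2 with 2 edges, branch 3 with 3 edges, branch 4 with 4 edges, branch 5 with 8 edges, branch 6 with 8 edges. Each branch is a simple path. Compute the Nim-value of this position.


The tree has 6 branches from the ground vertex.
In Green Hackenbush, the Nim-value of a simple path of length k is k.
Branch 1: length 10, Nim-value = 10
Branch 2: length 2, Nim-value = 2
Branch 3: length 3, Nim-value = 3
Branch 4: length 4, Nim-value = 4
Branch 5: length 8, Nim-value = 8
Branch 6: length 8, Nim-value = 8
Total Nim-value = XOR of all branch values:
0 XOR 10 = 10
10 XOR 2 = 8
8 XOR 3 = 11
11 XOR 4 = 15
15 XOR 8 = 7
7 XOR 8 = 15
Nim-value of the tree = 15

15


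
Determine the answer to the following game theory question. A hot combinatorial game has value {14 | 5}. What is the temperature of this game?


The game is {14 | 5}, a switch {a | b} with numbers a > b.
Cooling {a | b} by t gives {a - t | b + t}, which stops being hot when a - t = b + t, i.e. at t = (a - b)/2. So the temperature of a switch is (a - b)/2.
Temperature = (Left option - Right option) / 2
= (14 - (5)) / 2
= 9 / 2
= 9/2

9/2


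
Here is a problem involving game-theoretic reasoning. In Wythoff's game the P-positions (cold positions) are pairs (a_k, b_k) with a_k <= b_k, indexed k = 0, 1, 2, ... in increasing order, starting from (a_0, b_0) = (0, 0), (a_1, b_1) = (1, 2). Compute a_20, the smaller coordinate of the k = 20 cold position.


By Wythoff's theorem, a_k = floor(k * phi) and b_k = floor(k * phi^2) = a_k + k, where phi = (1 + sqrt(5))/2 is the golden ratio.
phi = (1 + sqrt(5))/2 = 1.618034
k = 20
k * phi = 20 * 1.618034 = 32.360680
a_20 = floor(k * phi) = 32

32


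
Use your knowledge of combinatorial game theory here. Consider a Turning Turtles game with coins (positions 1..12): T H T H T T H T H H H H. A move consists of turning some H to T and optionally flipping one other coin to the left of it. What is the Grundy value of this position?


Coins: T H T H T T H T H H H H
Key fact: a single head at position k behaves exactly like a Nim heap of size k (turning it to T and optionally flipping a coin at j < k corresponds to moving the heap from k to j, or to 0), and heads combine as a disjunctive sum (two heads at the same place would cancel, matching j XOR j = 0). So the Nim-value is the XOR of the 1-indexed positions of the heads.
Face-up positions (1-indexed): [2, 4, 7, 9, 10, 11, 12]
XOR 0 with 2: 0 XOR 2 = 2
XOR 2 with 4: 2 XOR 4 = 6
XOR 6 with 7: 6 XOR 7 = 1
XOR 1 with 9: 1 XOR 9 = 8
XOR 8 with 10: 8 XOR 10 = 2
XOR 2 with 11: 2 XOR 11 = 9
XOR 9 with 12: 9 XOR 12 = 5
Nim-value = 5

5


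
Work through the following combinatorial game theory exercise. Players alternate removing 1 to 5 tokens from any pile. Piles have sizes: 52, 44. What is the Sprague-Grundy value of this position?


Subtraction set: {1, 2, 3, 4, 5}
For this subtraction set, G(n) = n mod 6 (period = max + 1 = 6).
Pile 1 (size 52): G(52) = 52 mod 6 = 4
Pile 2 (size 44): G(44) = 44 mod 6 = 2
Total Grundy value = XOR of all: 4 XOR 2 = 6

6


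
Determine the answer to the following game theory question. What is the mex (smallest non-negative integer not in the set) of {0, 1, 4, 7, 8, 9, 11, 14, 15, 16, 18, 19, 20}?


Set = {0, 1, 4, 7, 8, 9, 11, 14, 15, 16, 18, 19, 20}
0 is in the set.
1 is in the set.
2 is NOT in the set. This is the mex.
mex = 2

2


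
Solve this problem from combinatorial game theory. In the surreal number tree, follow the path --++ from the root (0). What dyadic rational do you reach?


Sign expansion: --++
Rule: track bounds (lo, hi), initially (-inf, +inf). On '+', the current value becomes lo and we move to the simplest number in (value, hi): value + 1 if hi = +inf, otherwise the midpoint (value + hi)/2. On '-', the current value becomes hi and we move to value - 1 if lo = -inf, otherwise the midpoint (lo + value)/2.
Start at 0.
Step 1: sign = -, move left. Bounds: (-inf, 0). Value = -1
Step 2: sign = -, move left. Bounds: (-inf, -1). Value = -2
Step 3: sign = +, move right. Bounds: (-2, -1). Value = -3/2
Step 4: sign = +, move right. Bounds: (-3/2, -1). Value = -5/4
The surreal number with sign expansion --++ is -5/4.

-5/4


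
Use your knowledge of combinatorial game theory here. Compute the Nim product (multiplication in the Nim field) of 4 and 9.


Nim multiplication is bilinear over XOR: (u XOR v) * w = (u*w) XOR (v*w).
So we split each operand into its bit components and XOR the pairwise Nim products.
4 = 4 (as XOR of powers of 2).
9 = 1 + 8 (as XOR of powers of 2).
Using the standard Nim-product table on single bits:
  2*2 = 3,   2*4 = 8,   2*8 = 12,
  4*4 = 6,   4*8 = 11,  8*8 = 13,
and  1*x = x (identity), k*l = l*k (commutative).
Pairwise Nim products:
  4 * 1 = 4
  4 * 8 = 11
XOR them: 4 XOR 11 = 15.
Result: 4 * 9 = 15 (in Nim).

15


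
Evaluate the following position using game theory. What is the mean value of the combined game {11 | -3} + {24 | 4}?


G1 = {11 | -3}, G2 = {24 | 4}
Each is a switch {a | b} with numbers a > b; its mean value is (a + b)/2, and mean value is additive over game sums: m(G1 + G2) = m(G1) + m(G2).
Mean of G1 = (11 + (-3))/2 = 8/2 = 4
Mean of G2 = (24 + (4))/2 = 28/2 = 14
Mean of G1 + G2 = 4 + 14 = 18

18


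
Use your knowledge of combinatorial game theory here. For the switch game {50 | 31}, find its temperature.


The game is {50 | 31}, a switch {a | b} with numbers a > b.
Cooling {a | b} by t gives {a - t | b + t}, which stops being hot when a - t = b + t, i.e. at t = (a - b)/2. So the temperature of a switch is (a - b)/2.
Temperature = (Left option - Right option) / 2
= (50 - (31)) / 2
= 19 / 2
= 19/2

19/2


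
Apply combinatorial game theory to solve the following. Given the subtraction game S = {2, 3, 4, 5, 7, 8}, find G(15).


The subtraction set is S = {2, 3, 4, 5, 7, 8}.
G(k) = mex{ G(k - s) : s in S, s <= k }. We compute iteratively: G(0) = 0.
G(1) = mex({}) = 0
G(2) = mex({0}) = 1
G(3) = mex({0}) = 1
G(4) = mex({0, 1}) = 2
G(5) = mex({0, 1}) = 2
G(6) = mex({0, 1, 2}) = 3
G(7) = mex({0, 1, 2}) = 3
G(8) = mex({0, 1, 2, 3}) = 4
G(9) = mex({0, 1, 2, 3}) = 4
G(10) = mex({1, 2, 3, 4}) = 0
G(11) = mex({1, 2, 3, 4}) = 0
G(12) = mex({0, 2, 3, 4}) = 1
G(13) = mex({0, 2, 3, 4}) = 1
G(14) = mex({0, 1, 3, 4}) = 2
G(15) = mex({0, 1, 3, 4}) = 2
Therefore G(15) = 2.

2
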